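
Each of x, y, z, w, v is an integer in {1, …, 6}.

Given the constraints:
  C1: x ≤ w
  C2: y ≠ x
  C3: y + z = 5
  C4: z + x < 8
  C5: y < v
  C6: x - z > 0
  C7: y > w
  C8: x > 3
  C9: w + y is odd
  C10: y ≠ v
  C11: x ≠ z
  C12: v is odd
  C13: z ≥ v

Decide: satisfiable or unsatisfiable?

Unsatisfiable

Constraints 1, 5, 6, 7, and 13 give x ≤ w, w < y, y < v, v ≤ z, z < x. Chaining: x ≤ w < y < v ≤ z < x, which forces x < x — impossible.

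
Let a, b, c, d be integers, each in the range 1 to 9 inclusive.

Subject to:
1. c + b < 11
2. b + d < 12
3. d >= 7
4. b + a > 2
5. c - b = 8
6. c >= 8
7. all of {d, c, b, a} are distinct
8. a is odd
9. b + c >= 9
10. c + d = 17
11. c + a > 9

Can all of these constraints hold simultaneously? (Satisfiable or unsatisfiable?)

Satisfiable

Take a = 3, b = 1, c = 9, d = 8. Then constraint 1: c + b = 10; constraint 2: b + d = 9; constraint 4: b + a = 4, and every other listed constraint is also met.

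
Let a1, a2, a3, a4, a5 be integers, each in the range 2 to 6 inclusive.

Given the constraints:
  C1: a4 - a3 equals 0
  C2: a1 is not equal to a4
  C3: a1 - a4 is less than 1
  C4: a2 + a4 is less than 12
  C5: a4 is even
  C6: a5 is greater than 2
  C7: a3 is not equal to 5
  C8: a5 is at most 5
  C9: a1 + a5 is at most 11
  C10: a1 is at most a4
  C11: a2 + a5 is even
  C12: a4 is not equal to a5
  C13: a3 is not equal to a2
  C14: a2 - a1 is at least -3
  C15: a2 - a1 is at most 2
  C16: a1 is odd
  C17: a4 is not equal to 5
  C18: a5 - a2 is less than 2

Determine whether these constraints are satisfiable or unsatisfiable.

Setting (a1, a2, a3, a4, a5) = (5, 5, 6, 6, 5) satisfies everything: constraint 1: a4 - a3 = 0; constraint 3: a1 - a4 = -1, and the others follow.

Satisfiable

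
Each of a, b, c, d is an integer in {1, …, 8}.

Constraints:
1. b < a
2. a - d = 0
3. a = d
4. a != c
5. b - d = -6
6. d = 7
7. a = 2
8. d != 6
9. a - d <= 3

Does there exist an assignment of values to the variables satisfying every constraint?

Constraint 7 fixes a = 2 and constraint 6 fixes d = 7, but constraint 3 requires a = d. Since 2 ≠ 7, contradiction.

Unsatisfiable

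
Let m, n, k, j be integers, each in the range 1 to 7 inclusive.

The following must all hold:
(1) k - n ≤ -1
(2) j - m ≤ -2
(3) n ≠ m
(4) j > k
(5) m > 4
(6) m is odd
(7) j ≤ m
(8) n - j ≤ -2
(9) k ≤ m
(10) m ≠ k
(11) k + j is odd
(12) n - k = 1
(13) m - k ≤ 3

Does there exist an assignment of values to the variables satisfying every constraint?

Unsatisfiable

Constraints 1, 2, 8, and 13 give m − j ≥ 2, j − n ≥ 2, n − k ≥ 1, k − m ≥ -3.
Adding all 4 inequalities: the left sides telescope to 0, and the right sides sum to 2 + 2 + 1 + (-3) = 2. So 0 ≥ 2, which is false.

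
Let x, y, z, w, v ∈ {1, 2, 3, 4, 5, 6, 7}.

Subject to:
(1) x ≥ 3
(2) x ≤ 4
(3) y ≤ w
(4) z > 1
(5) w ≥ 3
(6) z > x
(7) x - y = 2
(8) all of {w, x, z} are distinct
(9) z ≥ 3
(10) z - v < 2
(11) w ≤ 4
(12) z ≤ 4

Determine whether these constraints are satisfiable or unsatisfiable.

Unsatisfiable

Constraints 1, 2, 5, 9, 11, and 12 confine each of w, x, z to the 2 values {3, 4}.
Constraint 8 requires all 3 of them to be distinct, but only 2 values are available — impossible by the pigeonhole principle.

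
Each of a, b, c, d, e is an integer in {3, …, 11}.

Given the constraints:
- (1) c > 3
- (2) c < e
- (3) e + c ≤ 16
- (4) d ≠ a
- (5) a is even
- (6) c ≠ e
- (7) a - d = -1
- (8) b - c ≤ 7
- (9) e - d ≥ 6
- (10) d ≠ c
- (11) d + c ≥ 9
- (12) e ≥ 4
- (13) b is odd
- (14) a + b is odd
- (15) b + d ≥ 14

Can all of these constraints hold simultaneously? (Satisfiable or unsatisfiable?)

One satisfying assignment is a = 4, b = 11, c = 4, d = 5, e = 11.
For the less obvious constraints — constraint 3: e + c = 15; constraint 7: a - d = -1 — and the others hold by inspection.

Satisfiable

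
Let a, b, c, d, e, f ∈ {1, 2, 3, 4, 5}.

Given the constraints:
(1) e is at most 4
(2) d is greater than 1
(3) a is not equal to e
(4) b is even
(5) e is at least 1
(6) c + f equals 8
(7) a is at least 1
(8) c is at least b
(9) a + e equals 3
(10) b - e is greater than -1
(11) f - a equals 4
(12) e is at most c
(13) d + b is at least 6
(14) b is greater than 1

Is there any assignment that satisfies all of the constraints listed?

Take a = 1, b = 2, c = 3, d = 5, e = 2, f = 5. Then constraint 6: c + f = 8; constraint 9: a + e = 3; constraint 10: b - e = 0, and every other listed constraint is also met.

Satisfiable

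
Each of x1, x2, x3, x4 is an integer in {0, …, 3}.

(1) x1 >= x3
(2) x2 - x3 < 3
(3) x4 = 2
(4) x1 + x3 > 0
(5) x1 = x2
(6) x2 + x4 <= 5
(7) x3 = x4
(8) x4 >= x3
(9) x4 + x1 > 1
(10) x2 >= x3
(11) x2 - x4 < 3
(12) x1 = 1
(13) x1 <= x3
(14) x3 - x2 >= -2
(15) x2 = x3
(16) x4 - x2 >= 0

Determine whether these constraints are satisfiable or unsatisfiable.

Constraint 12 fixes x1 = 1 and constraint 3 fixes x4 = 2. Constraints 5, 7, and 15 give x1 = x2 = x3 = x4, so x1 = x4. But 1 ≠ 2 — contradiction.

Unsatisfiable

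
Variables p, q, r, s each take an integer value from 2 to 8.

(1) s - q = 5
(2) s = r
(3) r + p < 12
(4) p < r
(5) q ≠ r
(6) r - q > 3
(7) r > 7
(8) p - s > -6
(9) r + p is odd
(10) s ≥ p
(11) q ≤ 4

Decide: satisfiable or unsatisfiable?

Satisfiable

Setting (p, q, r, s) = (3, 3, 8, 8) satisfies everything: constraint 1: s - q = 5; constraint 3: r + p = 11; constraint 6: r - q = 5, and the others follow.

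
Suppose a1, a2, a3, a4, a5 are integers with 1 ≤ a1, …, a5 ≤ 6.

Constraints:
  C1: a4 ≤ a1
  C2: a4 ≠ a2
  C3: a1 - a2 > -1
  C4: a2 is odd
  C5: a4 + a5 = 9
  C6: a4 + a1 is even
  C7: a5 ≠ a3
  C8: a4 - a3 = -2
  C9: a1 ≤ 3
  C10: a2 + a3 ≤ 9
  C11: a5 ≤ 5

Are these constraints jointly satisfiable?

Unsatisfiable

From constraints 1 and 9: a4 ≤ a1 ≤ 3. From constraint 11: a5 ≤ 5. Hence a4 + a5 ≤ 8. But constraint 5 requires a4 + a5 = 9, and 9 > 8. Contradiction.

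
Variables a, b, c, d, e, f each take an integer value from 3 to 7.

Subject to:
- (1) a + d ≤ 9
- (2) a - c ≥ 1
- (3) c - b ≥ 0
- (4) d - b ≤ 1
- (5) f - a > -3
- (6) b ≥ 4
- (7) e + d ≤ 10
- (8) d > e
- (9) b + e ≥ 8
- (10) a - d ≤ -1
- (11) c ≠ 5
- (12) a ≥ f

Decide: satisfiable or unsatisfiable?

Unsatisfiable

Constraints 2, 3, 4, and 10 give a − c ≥ 1, c − b ≥ 0, b − d ≥ -1, d − a ≥ 1.
Adding all 4 inequalities: the left sides telescope to 0, and the right sides sum to 1 + 0 + (-1) + 1 = 1. So 0 ≥ 1, which is false.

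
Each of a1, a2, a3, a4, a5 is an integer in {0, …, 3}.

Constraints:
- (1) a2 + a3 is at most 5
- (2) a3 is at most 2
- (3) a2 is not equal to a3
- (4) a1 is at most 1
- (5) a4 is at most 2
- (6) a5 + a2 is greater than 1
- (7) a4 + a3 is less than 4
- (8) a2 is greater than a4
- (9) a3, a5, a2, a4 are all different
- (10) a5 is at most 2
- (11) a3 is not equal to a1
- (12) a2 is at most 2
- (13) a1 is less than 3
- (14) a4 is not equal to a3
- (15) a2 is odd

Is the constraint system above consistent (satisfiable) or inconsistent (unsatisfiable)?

Unsatisfiable

Constraints 2, 5, 10, and 12 confine each of a3, a5, a2, a4 to the 3 values {0, …, 2} (the domain already gives each ≥ 0).
Constraint 9 requires all 4 of them to be distinct, but only 3 values are available — impossible by the pigeonhole principle.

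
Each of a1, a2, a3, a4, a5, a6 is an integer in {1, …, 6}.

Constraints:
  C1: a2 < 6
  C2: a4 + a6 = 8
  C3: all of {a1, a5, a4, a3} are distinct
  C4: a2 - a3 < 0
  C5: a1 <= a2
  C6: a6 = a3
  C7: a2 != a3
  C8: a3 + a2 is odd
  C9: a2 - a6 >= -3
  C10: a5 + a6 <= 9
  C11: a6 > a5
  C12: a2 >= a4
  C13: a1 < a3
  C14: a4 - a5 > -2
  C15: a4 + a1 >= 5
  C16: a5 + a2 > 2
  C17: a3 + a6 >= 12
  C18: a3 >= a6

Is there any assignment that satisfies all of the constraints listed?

Satisfiable

Setting (a1, a2, a3, a4, a5, a6) = (3, 3, 6, 2, 1, 6) satisfies everything: constraint 2: a4 + a6 = 8; constraint 4: a2 - a3 = -3, and the others follow.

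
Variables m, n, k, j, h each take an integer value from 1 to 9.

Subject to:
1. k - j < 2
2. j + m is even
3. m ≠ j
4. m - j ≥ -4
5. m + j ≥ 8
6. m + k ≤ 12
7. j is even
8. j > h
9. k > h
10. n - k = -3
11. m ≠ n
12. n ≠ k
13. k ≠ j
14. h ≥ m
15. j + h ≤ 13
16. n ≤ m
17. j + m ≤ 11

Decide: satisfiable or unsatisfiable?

Setting (m, n, k, j, h) = (4, 2, 5, 6, 4) satisfies everything: constraint 1: k - j = -1; constraint 4: m - j = -2, and the others follow.

Satisfiable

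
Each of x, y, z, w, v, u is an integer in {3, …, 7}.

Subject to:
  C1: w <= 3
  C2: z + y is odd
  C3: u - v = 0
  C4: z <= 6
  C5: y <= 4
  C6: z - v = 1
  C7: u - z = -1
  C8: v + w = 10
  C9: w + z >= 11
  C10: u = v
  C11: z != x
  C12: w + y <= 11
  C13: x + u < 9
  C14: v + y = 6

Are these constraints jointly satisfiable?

Unsatisfiable

From constraint 1: w ≤ 3. From constraint 4: z ≤ 6. Hence w + z ≤ 9. But constraint 9 requires w + z ≥ 11, and 11 > 9. Contradiction.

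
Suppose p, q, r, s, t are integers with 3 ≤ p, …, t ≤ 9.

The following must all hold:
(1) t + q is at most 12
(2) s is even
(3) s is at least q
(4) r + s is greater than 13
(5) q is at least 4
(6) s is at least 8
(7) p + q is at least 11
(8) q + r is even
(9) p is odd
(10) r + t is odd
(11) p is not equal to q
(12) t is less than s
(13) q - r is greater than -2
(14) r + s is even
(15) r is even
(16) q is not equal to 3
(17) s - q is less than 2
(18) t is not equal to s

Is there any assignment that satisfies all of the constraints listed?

Satisfiable

Setting (p, q, r, s, t) = (3, 8, 8, 8, 3) satisfies everything: constraint 1: t + q = 11; constraint 4: r + s = 16, and the others follow.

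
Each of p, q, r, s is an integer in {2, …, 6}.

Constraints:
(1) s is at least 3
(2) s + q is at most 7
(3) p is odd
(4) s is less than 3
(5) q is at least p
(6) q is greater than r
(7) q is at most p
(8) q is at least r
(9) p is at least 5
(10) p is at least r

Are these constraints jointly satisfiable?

Unsatisfiable

From constraint 1: s ≥ 3. From constraints 5 and 9: q ≥ p ≥ 5. Hence s + q ≥ 8. But constraint 2 requires s + q ≤ 7, and 7 < 8. Contradiction.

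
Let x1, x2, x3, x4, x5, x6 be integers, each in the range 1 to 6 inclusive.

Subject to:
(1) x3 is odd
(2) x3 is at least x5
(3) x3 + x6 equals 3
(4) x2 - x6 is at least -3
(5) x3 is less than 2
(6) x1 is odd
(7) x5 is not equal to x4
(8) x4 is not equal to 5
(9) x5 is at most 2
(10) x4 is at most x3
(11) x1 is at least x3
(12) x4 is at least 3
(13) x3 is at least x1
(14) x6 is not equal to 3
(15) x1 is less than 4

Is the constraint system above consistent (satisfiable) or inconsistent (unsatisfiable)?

From constraints 10 and 12: x3 ≥ x4 and x4 ≥ 3, so x3 ≥ 3. From constraint 5: x3 ≤ 1. But 1 < 3, so no value of x3 works.

Unsatisfiable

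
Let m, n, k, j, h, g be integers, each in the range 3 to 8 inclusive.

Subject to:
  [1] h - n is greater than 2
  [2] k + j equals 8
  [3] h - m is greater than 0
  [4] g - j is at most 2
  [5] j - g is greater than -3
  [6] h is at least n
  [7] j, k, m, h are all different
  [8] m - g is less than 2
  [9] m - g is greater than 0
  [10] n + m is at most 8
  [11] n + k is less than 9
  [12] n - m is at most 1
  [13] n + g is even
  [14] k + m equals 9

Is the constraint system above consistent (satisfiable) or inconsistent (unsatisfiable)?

Setting (m, n, k, j, h, g) = (4, 3, 5, 3, 6, 3) satisfies everything: constraint 1: h - n = 3; constraint 2: k + j = 8, and the others follow.

Satisfiable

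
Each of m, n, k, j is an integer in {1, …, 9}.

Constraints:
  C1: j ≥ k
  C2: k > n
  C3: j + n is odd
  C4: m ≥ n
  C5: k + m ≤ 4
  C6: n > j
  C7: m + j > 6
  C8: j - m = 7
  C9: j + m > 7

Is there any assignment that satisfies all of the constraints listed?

Constraints 1, 2, and 6 give j < n, n < k, k ≤ j. Chaining: j < n < k ≤ j, which forces j < j — impossible.

Unsatisfiable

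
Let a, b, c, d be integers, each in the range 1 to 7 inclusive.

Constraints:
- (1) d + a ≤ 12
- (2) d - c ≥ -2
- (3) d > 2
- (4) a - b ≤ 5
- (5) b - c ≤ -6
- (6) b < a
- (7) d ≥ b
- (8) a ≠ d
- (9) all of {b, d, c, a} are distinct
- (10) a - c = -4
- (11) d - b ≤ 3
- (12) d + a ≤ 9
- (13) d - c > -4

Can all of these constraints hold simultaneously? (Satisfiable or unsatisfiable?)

Unsatisfiable

Constraints 2, 5, and 11 give b − d ≥ -3, d − c ≥ -2, c − b ≥ 6.
Adding all 3 inequalities: the left sides telescope to 0, and the right sides sum to (-3) + (-2) + 6 = 1. So 0 ≥ 1, which is false.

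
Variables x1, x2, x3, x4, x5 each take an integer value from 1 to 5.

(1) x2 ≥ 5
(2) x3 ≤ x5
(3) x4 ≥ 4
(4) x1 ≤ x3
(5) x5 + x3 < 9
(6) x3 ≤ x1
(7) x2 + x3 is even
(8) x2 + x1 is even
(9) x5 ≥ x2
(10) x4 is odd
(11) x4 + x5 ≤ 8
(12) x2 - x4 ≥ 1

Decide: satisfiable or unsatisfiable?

Unsatisfiable

From constraint 3: x4 ≥ 4. From constraints 1 and 9: x5 ≥ x2 ≥ 5. Hence x4 + x5 ≥ 9. But constraint 11 requires x4 + x5 ≤ 8, and 8 < 9. Contradiction.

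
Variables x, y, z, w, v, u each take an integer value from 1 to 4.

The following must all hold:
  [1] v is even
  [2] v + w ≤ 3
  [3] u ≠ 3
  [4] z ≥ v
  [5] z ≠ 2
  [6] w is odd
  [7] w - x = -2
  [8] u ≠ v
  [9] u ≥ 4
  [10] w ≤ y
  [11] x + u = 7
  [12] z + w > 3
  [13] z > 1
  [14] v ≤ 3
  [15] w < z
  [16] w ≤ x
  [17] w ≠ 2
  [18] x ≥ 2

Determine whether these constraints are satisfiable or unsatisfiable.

Setting (x, y, z, w, v, u) = (3, 1, 4, 1, 2, 4) satisfies everything: constraint 2: v + w = 3; constraint 7: w - x = -2, and the others follow.

Satisfiable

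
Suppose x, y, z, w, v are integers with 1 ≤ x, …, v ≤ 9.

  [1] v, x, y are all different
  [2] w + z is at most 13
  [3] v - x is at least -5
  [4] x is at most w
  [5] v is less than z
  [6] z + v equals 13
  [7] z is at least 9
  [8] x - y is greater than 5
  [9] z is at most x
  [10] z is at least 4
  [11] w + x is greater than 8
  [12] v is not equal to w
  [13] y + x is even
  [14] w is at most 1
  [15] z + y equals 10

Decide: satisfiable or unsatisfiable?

From constraints 7 and 9: x ≥ z and z ≥ 9, so x ≥ 9. From constraints 4 and 14: x ≤ w and w ≤ 1, so x ≤ 1. But 1 < 9, so no value of x works.

Unsatisfiable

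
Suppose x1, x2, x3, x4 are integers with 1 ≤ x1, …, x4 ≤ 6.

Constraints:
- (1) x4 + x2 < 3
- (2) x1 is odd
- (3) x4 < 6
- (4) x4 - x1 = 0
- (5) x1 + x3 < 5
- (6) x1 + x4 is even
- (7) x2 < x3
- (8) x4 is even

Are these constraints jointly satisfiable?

Unsatisfiable

Constraint 2 makes x1 odd and constraint 8 makes x4 even, so x1 + x4 must be odd. Constraint 6 says x1 + x4 is even — contradiction.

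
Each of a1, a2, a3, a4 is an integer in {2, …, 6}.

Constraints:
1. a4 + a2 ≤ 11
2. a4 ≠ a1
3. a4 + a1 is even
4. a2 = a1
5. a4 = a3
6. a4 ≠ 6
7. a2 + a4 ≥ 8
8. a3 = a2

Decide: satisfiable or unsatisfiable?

From constraints 4, 5, and 8, a4 = a3 = a2 = a1, so a4 = a1. But constraint 2 says a4 ≠ a1. Contradiction.

Unsatisfiable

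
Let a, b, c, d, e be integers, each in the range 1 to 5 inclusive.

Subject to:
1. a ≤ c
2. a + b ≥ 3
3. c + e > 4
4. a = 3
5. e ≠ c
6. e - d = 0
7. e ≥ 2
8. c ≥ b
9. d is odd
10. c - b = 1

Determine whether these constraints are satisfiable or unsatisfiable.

Take a = 3, b = 3, c = 4, d = 3, e = 3. Then constraint 2: a + b = 6; constraint 3: c + e = 7, and every other listed constraint is also met.

Satisfiable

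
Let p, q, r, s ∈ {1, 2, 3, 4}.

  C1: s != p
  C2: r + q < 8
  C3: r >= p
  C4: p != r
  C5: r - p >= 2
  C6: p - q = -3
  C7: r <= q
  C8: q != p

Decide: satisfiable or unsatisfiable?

Satisfiable

The assignment p = 1, q = 4, r = 3, s = 3 works:
  constraint 2 holds since r + q = 7.
  constraint 5 holds since r - p = 2.
The rest check out directly.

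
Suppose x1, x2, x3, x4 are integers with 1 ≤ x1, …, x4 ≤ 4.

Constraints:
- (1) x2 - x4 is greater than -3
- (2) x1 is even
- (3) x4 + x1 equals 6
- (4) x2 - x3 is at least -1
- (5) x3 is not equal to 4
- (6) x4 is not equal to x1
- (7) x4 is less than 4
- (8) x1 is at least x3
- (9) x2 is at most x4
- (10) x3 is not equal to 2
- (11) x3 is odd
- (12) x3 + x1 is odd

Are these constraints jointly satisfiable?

Setting (x1, x2, x3, x4) = (4, 2, 3, 2) satisfies everything: constraint 1: x2 - x4 = 0; constraint 3: x4 + x1 = 6, and the others follow.

Satisfiable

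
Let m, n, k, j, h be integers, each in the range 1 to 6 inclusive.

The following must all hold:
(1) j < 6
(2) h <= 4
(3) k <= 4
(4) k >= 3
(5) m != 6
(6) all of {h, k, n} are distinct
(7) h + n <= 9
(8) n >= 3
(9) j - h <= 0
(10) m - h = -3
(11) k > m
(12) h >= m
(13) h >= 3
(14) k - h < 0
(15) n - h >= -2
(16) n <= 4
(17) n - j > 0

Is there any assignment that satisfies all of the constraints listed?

Constraints 2, 3, 4, 8, 13, and 16 confine each of h, k, n to the 2 values {3, 4}.
Constraint 6 requires all 3 of them to be distinct, but only 2 values are available — impossible by the pigeonhole principle.

Unsatisfiable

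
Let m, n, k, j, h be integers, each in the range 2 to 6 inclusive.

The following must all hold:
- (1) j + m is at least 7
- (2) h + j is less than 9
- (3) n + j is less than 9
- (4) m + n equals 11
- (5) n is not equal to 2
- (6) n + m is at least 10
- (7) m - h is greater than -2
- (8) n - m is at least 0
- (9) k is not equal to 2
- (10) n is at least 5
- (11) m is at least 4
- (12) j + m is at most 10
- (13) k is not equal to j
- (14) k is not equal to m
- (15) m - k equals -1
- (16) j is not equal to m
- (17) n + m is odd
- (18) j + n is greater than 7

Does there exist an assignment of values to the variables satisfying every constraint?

Satisfiable

One satisfying assignment is m = 5, n = 6, k = 6, j = 2, h = 6.
For the less obvious constraints — constraint 1: j + m = 7; constraint 2: h + j = 8 — and the others hold by inspection.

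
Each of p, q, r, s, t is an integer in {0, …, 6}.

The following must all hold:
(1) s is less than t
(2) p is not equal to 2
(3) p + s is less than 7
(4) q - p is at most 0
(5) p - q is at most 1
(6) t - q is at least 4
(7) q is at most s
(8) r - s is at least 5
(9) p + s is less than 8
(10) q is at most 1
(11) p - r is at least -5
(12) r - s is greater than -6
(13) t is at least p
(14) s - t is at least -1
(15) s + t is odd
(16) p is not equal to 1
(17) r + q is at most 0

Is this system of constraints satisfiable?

Constraints 5, 6, 8, 11, and 14 give p − r ≥ -5, r − s ≥ 5, s − t ≥ -1, t − q ≥ 4, q − p ≥ -1.
Adding all 5 inequalities: the left sides telescope to 0, and the right sides sum to (-5) + 5 + (-1) + 4 + (-1) = 2. So 0 ≥ 2, which is false.

Unsatisfiable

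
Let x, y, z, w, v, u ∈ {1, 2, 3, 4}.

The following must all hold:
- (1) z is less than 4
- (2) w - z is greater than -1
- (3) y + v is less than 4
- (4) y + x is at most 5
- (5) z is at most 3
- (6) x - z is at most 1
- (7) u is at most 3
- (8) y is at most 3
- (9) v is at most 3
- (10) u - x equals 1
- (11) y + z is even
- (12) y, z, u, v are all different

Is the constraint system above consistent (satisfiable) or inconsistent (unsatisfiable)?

Constraints 5, 7, 8, and 9 confine each of y, z, u, v to the 3 values {1, …, 3} (the domain already gives each ≥ 1).
Constraint 12 requires all 4 of them to be distinct, but only 3 values are available — impossible by the pigeonhole principle.

Unsatisfiable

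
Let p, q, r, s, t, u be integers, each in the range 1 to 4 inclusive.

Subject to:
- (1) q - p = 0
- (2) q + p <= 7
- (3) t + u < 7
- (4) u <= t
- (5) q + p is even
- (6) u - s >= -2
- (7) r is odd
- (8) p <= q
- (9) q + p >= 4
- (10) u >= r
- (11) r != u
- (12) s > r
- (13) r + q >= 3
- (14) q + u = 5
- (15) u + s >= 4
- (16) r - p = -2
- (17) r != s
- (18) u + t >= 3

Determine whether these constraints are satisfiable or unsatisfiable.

Satisfiable

Setting (p, q, r, s, t, u) = (3, 3, 1, 2, 4, 2) satisfies everything: constraint 1: q - p = 0; constraint 2: q + p = 6; constraint 3: t + u = 6, and the others follow.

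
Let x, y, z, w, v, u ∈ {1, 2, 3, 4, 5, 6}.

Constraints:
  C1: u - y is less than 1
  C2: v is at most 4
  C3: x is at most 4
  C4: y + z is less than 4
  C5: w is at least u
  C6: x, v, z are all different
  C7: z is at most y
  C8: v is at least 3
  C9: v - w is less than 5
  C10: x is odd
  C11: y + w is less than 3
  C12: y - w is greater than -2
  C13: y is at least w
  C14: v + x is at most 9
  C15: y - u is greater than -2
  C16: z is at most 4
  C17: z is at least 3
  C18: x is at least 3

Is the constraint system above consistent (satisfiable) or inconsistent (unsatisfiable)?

Constraints 2, 3, 8, 16, 17, and 18 confine each of x, v, z to the 2 values {3, 4}.
Constraint 6 requires all 3 of them to be distinct, but only 2 values are available — impossible by the pigeonhole principle.

Unsatisfiable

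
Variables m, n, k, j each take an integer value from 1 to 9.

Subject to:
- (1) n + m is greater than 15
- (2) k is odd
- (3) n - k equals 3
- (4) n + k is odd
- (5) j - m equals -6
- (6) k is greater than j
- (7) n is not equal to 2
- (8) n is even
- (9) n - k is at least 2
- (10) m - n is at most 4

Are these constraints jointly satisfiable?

The assignment m = 9, n = 8, k = 5, j = 3 works:
  constraint 1 holds since n + m = 17.
  constraint 3 holds since n - k = 3.
  constraint 5 holds since j - m = -6.
The rest check out directly.

Satisfiable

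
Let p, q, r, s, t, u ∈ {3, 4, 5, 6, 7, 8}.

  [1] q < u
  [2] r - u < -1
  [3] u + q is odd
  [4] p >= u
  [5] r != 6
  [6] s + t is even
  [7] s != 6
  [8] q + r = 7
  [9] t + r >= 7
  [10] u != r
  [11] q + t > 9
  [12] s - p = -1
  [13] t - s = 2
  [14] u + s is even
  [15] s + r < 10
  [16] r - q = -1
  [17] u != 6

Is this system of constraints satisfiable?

One satisfying assignment is p = 6, q = 4, r = 3, s = 5, t = 7, u = 5.
For the less obvious constraints — constraint 2: r - u = -2; constraint 8: q + r = 7; constraint 9: t + r = 10 — and the others hold by inspection.

Satisfiable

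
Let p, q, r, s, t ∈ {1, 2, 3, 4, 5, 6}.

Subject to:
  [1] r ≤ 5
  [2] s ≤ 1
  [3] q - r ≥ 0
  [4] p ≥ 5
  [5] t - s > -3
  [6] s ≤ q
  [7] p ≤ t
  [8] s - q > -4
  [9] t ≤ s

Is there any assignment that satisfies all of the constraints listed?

From constraints 4 and 7: t ≥ p and p ≥ 5, so t ≥ 5. From constraints 2 and 9: t ≤ s and s ≤ 1, so t ≤ 1. But 1 < 5, so no value of t works.

Unsatisfiable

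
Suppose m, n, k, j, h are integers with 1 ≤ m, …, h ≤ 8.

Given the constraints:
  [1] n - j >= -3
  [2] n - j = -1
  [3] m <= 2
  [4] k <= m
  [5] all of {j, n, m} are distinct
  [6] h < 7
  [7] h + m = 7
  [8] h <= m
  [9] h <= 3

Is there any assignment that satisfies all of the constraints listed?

From constraint 9: h ≤ 3. From constraint 3: m ≤ 2. Hence h + m ≤ 5. But constraint 7 requires h + m = 7, and 7 > 5. Contradiction.

Unsatisfiable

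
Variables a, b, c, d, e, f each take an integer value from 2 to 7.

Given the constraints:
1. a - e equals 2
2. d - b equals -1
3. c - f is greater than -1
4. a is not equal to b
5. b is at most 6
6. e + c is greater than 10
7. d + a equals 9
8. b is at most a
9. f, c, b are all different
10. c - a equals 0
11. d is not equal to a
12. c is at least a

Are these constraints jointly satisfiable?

Take a = 7, b = 3, c = 7, d = 2, e = 5, f = 5. Then constraint 1: a - e = 2; constraint 2: d - b = -1, and every other listed constraint is also met.

Satisfiable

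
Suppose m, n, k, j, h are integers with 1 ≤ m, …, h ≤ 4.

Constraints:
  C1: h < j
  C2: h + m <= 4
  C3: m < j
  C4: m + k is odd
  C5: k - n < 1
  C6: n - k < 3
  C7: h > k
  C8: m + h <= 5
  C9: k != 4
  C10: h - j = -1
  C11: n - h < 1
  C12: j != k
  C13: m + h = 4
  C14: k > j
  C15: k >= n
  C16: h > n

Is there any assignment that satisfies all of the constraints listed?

Unsatisfiable

Constraints 1, 7, and 14 give j < k, k < h, h < j. Chaining: j < k < h < j, which forces j < j — impossible.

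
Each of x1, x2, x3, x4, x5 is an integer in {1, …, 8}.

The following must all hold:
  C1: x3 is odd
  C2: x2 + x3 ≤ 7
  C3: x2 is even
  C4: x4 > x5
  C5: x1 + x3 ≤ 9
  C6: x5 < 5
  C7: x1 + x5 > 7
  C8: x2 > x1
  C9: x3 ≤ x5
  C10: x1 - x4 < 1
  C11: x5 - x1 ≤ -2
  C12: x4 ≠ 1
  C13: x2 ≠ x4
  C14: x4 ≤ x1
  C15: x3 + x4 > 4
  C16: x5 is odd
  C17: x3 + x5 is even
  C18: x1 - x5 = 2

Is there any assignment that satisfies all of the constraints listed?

Satisfiable

Setting (x1, x2, x3, x4, x5) = (5, 6, 1, 5, 3) satisfies everything: constraint 2: x2 + x3 = 7; constraint 5: x1 + x3 = 6, and the others follow.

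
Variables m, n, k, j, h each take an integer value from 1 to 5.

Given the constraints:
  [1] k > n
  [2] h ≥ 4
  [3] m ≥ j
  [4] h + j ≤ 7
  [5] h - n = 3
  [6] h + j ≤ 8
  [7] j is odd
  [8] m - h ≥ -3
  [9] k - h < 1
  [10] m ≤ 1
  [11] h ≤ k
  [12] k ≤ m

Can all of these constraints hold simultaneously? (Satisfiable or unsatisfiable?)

From constraints 2 and 11: k ≥ h and h ≥ 4, so k ≥ 4. From constraints 10 and 12: k ≤ m and m ≤ 1, so k ≤ 1. But 1 < 4, so no value of k works.

Unsatisfiable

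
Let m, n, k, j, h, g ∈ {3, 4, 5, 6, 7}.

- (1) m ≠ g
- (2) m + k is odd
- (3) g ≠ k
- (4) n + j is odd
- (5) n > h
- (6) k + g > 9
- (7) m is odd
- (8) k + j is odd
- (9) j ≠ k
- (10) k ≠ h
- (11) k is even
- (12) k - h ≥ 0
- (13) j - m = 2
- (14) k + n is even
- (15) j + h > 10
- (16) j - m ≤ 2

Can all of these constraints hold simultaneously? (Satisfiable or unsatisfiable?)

Satisfiable

Setting (m, n, k, j, h, g) = (5, 6, 6, 7, 4, 4) satisfies everything: constraint 6: k + g = 10; constraint 12: k - h = 2; constraint 13: j - m = 2, and the others follow.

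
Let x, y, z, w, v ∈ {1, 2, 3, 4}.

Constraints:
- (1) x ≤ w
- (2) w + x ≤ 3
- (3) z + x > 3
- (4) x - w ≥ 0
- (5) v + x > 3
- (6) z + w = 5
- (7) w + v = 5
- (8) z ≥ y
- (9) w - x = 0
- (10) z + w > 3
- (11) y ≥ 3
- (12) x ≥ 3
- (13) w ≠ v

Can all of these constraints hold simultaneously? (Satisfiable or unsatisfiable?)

Unsatisfiable

From constraints 8 and 11: z ≥ y ≥ 3. From constraints 1 and 12: w ≥ x ≥ 3. Hence z + w ≥ 6. But constraint 6 requires z + w = 5, and 5 < 6. Contradiction.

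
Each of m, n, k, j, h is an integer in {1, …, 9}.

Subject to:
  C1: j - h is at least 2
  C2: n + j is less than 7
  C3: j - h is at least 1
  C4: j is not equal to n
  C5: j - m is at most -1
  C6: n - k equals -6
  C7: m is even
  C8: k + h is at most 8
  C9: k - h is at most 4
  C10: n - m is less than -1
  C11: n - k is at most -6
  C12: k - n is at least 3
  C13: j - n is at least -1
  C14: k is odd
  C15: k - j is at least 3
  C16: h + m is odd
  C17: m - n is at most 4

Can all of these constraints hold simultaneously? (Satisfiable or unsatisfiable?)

Constraints 1, 5, 9, 11, and 17 give h − k ≥ -4, k − n ≥ 6, n − m ≥ -4, m − j ≥ 1, j − h ≥ 2.
Adding all 5 inequalities: the left sides telescope to 0, and the right sides sum to (-4) + 6 + (-4) + 1 + 2 = 1. So 0 ≥ 1, which is false.

Unsatisfiable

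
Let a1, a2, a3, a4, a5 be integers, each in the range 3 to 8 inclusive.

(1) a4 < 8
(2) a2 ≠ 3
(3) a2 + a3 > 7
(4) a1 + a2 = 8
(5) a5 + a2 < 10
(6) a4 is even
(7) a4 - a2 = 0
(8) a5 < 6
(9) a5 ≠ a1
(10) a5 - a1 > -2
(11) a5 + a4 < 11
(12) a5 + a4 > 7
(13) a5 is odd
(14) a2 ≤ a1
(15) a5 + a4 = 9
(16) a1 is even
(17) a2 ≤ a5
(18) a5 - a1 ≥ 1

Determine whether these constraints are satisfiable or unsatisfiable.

Setting (a1, a2, a3, a4, a5) = (4, 4, 5, 4, 5) satisfies everything: constraint 3: a2 + a3 = 9; constraint 4: a1 + a2 = 8; constraint 5: a5 + a2 = 9, and the others follow.

Satisfiable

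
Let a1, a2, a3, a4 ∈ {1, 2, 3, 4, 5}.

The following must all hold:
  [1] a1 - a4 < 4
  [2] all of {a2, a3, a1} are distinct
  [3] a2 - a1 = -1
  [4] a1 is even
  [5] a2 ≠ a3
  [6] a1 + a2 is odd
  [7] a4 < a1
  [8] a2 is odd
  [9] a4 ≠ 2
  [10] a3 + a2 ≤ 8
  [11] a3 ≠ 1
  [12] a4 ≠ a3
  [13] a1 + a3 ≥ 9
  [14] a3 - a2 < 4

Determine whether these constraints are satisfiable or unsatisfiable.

Setting (a1, a2, a3, a4) = (4, 3, 5, 3) satisfies everything: constraint 1: a1 - a4 = 1; constraint 3: a2 - a1 = -1, and the others follow.

Satisfiable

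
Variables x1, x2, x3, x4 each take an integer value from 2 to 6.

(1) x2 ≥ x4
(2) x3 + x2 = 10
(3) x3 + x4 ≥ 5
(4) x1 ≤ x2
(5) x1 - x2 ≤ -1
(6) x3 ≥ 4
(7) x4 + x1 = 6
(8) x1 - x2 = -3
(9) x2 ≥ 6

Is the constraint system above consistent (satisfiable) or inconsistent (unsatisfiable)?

Setting (x1, x2, x3, x4) = (3, 6, 4, 3) satisfies everything: constraint 2: x3 + x2 = 10; constraint 3: x3 + x4 = 7, and the others follow.

Satisfiable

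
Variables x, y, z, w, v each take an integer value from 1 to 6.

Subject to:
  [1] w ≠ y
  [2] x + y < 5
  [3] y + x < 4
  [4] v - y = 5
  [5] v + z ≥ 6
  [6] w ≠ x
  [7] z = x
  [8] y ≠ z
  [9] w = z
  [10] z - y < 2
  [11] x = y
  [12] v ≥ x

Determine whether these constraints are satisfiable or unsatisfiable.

From constraints 7, 9, and 11, w = z = x = y, so w = y. But constraint 1 says w ≠ y. Contradiction.

Unsatisfiable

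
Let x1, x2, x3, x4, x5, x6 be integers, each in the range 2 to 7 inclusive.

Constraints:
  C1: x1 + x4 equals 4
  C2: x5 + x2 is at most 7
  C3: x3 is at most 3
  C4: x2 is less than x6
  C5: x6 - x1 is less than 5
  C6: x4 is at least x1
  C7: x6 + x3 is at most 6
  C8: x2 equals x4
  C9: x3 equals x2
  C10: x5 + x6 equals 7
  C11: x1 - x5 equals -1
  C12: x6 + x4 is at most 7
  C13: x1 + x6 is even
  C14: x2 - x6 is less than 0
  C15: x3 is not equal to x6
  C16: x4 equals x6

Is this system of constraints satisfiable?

From constraints 8, 9, and 16, x3 = x2 = x4 = x6, so x3 = x6. But constraint 15 says x3 ≠ x6. Contradiction.

Unsatisfiable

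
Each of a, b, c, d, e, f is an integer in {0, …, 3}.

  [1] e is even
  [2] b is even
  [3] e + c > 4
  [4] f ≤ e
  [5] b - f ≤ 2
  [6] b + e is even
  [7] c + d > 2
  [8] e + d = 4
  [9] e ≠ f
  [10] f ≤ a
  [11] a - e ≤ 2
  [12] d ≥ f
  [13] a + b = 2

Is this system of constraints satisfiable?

Try a = 2, b = 0, c = 3, d = 2, e = 2, f = 1.
Check constraint 3: e + c = 5; constraint 5: b - f = -1; constraint 7: c + d = 5. The remaining constraints are straightforward to verify.

Satisfiable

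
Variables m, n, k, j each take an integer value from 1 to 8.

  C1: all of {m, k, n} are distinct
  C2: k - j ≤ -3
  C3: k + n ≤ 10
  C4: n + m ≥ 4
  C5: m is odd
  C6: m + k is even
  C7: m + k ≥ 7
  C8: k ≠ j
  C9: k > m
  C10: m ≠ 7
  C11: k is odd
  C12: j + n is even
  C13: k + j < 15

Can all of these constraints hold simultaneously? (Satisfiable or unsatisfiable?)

Satisfiable

Setting (m, n, k, j) = (3, 4, 5, 8) satisfies everything: constraint 2: k - j = -3; constraint 3: k + n = 9, and the others follow.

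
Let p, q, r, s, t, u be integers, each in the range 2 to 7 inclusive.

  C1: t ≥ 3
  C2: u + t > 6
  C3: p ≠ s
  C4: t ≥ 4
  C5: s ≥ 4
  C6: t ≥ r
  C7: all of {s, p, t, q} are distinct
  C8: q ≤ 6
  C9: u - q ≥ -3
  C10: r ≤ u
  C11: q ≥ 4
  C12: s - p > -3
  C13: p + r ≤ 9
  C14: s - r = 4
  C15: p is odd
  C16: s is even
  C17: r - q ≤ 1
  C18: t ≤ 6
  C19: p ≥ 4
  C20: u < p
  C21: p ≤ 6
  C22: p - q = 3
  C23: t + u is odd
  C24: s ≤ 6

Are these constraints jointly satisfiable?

Constraints 4, 5, 8, 11, 18, 19, 21, and 24 confine each of s, p, t, q to the 3 values {4, …, 6}.
Constraint 7 requires all 4 of them to be distinct, but only 3 values are available — impossible by the pigeonhole principle.

Unsatisfiable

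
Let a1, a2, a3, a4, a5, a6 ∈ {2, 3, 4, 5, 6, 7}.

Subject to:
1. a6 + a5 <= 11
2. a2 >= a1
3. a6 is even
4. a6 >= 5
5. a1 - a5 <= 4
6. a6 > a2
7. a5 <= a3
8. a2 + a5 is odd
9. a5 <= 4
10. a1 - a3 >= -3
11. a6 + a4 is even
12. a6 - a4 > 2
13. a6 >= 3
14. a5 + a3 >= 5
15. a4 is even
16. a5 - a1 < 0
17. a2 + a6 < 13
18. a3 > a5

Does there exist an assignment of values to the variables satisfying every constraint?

Satisfiable

Take a1 = 4, a2 = 5, a3 = 4, a4 = 2, a5 = 2, a6 = 6. Then constraint 1: a6 + a5 = 8; constraint 5: a1 - a5 = 2, and every other listed constraint is also met.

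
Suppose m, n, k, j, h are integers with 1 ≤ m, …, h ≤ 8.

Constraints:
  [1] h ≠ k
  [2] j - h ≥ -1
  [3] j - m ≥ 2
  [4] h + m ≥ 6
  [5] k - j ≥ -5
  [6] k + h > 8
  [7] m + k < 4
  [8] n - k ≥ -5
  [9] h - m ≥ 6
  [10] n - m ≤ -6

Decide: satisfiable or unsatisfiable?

Unsatisfiable

Constraints 2, 5, 8, 9, and 10 give k − j ≥ -5, j − h ≥ -1, h − m ≥ 6, m − n ≥ 6, n − k ≥ -5.
Adding all 5 inequalities: the left sides telescope to 0, and the right sides sum to (-5) + (-1) + 6 + 6 + (-5) = 1. So 0 ≥ 1, which is false.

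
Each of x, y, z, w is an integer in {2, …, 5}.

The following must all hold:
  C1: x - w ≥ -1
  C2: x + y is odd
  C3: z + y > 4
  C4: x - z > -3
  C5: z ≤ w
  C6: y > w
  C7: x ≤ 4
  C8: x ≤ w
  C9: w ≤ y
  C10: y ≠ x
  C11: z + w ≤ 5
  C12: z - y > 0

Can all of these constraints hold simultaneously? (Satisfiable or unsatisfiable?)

Constraints 5, 6, and 12 give z ≤ w, w < y, y < z. Chaining: z ≤ w < y < z, which forces z < z — impossible.

Unsatisfiable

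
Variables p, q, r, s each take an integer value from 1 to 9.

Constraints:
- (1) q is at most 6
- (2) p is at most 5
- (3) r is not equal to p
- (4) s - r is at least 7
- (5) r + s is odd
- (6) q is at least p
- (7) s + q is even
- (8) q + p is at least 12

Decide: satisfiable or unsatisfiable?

Unsatisfiable

From constraint 1: q ≤ 6. From constraint 2: p ≤ 5. Hence q + p ≤ 11. But constraint 8 requires q + p ≥ 12, and 12 > 11. Contradiction.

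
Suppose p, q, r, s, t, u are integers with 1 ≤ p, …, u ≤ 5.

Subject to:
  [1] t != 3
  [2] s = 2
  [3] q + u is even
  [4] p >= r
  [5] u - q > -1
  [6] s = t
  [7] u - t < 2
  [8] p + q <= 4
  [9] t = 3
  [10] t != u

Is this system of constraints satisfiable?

Constraint 2 fixes s = 2 and constraint 9 fixes t = 3, but constraint 6 requires s = t. Since 2 ≠ 3, contradiction.

Unsatisfiable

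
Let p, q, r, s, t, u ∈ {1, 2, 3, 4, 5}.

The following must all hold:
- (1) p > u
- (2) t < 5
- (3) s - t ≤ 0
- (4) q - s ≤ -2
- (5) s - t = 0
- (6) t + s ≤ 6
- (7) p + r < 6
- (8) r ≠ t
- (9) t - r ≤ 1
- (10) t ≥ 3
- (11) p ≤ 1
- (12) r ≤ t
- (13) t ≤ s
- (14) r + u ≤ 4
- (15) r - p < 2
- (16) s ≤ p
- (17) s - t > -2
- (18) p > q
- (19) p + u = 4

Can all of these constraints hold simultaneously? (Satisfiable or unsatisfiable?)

From constraints 10 and 13: s ≥ t and t ≥ 3, so s ≥ 3. From constraints 11 and 16: s ≤ p and p ≤ 1, so s ≤ 1. But 1 < 3, so no value of s works.

Unsatisfiable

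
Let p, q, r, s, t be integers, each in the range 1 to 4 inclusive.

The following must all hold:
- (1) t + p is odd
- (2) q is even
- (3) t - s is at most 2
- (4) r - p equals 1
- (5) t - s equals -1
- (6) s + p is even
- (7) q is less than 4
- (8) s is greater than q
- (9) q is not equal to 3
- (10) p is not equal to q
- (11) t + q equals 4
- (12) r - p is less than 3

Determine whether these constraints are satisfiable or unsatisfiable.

Try p = 1, q = 2, r = 2, s = 3, t = 2.
Check constraint 3: t - s = -1; constraint 4: r - p = 1. The remaining constraints are straightforward to verify.

Satisfiable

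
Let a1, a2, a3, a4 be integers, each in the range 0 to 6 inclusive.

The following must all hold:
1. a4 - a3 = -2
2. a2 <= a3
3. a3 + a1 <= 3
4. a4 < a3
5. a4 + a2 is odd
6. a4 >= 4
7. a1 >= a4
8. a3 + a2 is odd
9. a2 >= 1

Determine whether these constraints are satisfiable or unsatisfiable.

Unsatisfiable

From constraints 2 and 9: a3 ≥ a2 ≥ 1. From constraints 6 and 7: a1 ≥ a4 ≥ 4. Hence a3 + a1 ≥ 5. But constraint 3 requires a3 + a1 ≤ 3, and 3 < 5. Contradiction.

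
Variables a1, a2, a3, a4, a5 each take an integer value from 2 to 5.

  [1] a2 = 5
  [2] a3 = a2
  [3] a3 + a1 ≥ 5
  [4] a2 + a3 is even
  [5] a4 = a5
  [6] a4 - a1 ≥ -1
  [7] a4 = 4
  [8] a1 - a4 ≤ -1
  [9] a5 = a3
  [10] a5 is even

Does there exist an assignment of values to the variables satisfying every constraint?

Constraint 7 fixes a4 = 4 and constraint 1 fixes a2 = 5. Constraints 2, 5, and 9 give a4 = a5 = a3 = a2, so a4 = a2. But 4 ≠ 5 — contradiction.

Unsatisfiable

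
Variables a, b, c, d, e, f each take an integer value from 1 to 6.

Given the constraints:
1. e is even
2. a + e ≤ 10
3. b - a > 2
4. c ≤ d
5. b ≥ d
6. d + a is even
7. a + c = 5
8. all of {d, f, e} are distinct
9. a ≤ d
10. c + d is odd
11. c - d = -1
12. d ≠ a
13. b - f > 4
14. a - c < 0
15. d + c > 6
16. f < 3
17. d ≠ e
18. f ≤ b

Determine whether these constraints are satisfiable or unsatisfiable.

Satisfiable

The assignment a = 1, b = 6, c = 4, d = 5, e = 6, f = 1 works:
  constraint 2 holds since a + e = 7.
  constraint 3 holds since b - a = 5.
  constraint 7 holds since a + c = 5.
The rest check out directly.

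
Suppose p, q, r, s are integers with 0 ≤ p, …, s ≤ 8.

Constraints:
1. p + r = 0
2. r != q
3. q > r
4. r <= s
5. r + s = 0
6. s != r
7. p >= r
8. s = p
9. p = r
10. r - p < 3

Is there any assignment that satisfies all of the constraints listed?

Unsatisfiable

From constraints 8 and 9, s = p = r, so s = r. But constraint 6 says s ≠ r. Contradiction.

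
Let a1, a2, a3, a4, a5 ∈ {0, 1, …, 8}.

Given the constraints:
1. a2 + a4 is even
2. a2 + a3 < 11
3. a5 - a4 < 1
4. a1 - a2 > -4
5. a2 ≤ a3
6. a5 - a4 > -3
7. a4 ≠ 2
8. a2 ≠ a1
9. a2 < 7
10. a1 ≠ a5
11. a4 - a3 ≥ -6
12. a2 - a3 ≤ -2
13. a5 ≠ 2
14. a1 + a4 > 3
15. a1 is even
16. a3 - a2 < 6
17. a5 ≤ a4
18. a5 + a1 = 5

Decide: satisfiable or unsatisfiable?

Satisfiable

Take a1 = 2, a2 = 3, a3 = 6, a4 = 3, a5 = 3. Then constraint 2: a2 + a3 = 9; constraint 3: a5 - a4 = 0; constraint 4: a1 - a2 = -1, and every other listed constraint is also met.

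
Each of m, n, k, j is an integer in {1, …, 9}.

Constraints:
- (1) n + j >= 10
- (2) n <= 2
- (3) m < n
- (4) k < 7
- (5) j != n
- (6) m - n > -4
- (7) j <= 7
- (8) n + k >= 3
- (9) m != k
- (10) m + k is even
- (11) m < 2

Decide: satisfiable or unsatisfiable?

Unsatisfiable

From constraint 2: n ≤ 2. From constraint 7: j ≤ 7. Hence n + j ≤ 9. But constraint 1 requires n + j ≥ 10, and 10 > 9. Contradiction.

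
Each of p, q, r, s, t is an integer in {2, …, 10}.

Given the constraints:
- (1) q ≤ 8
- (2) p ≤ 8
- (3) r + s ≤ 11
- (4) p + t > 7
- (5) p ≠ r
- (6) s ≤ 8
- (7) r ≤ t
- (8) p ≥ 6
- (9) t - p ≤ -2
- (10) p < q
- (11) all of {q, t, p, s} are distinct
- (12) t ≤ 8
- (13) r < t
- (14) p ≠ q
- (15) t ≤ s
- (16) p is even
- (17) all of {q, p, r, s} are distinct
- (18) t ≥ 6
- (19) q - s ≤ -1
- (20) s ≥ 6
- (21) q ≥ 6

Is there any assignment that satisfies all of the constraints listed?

Constraints 1, 2, 6, 8, 12, 18, 20, and 21 confine each of q, t, p, s to the 3 values {6, …, 8}.
Constraint 11 requires all 4 of them to be distinct, but only 3 values are available — impossible by the pigeonhole principle.

Unsatisfiable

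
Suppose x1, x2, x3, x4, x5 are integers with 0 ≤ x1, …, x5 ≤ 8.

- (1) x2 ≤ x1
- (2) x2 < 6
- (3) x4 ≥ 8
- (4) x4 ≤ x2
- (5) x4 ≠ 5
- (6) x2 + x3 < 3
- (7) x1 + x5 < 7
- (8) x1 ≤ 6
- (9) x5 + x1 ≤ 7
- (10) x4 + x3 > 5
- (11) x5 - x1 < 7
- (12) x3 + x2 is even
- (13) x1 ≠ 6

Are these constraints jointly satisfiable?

Unsatisfiable

From constraints 3 and 4: x2 ≥ x4 and x4 ≥ 8, so x2 ≥ 8. From constraints 1 and 8: x2 ≤ x1 and x1 ≤ 6, so x2 ≤ 6. But 6 < 8, so no value of x2 works.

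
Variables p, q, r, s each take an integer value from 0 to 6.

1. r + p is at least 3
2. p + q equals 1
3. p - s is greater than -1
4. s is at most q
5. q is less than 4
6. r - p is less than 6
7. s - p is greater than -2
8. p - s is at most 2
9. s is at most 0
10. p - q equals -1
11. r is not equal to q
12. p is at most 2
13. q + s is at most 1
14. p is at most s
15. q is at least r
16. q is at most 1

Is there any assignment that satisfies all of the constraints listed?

Unsatisfiable

From constraints 15 and 16: r ≤ q ≤ 1. From constraints 9 and 14: p ≤ s ≤ 0. Hence r + p ≤ 1. But constraint 1 requires r + p ≥ 3, and 3 > 1. Contradiction.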